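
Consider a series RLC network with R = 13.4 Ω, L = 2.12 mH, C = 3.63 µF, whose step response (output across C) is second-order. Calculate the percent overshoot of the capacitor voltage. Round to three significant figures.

%OS ≈ 40.4%

For a series RLC circuit (capacitor voltage as output), ω_n = 1/√(LC) = 1/√(2.12 mH · 3.63 µF) = 11400 rad/s.
ζ = (R/2)·√(C/L) = (13.4/2)·√(3.63 µF/2.12 mH) = 0.277.
%OS = 100·exp(−πζ/√(1−ζ²)) = 40.4%.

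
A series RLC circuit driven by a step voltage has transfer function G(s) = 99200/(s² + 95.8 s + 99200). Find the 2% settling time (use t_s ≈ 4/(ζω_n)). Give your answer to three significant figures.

t_s ≈ 0.0835 s

ω_n = √99200 = 315 rad/s; ζ = 95.8/(2·315) = 0.152.
t_s ≈ 4/(ζω_n) = 4/(0.152·315) = 0.0835 s.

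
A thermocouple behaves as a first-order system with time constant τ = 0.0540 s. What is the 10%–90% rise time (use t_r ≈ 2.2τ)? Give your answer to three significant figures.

t_r ≈ 0.119 s

t_r ≈ 2.2τ = 0.119 s.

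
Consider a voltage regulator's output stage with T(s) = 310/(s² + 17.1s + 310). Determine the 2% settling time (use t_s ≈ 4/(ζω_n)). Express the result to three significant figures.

Comparing the denominator to s² + 2ζω_n s + ω_n²: ω_n = √310 = 17.6 rad/s, and 2ζω_n = 17.1 so ζ = 17.1/(2·17.6) = 0.486.
t_s ≈ 4/(ζω_n) = 4/(0.486·17.6) = 0.468 s.

t_s ≈ 0.468 s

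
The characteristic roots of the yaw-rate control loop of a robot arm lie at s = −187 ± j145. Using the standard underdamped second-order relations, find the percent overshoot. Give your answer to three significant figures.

%OS ≈ 1.74%

The poles are at −σ ± jω_d with σ = 187 and ω_d = 145, so ω_n = √(σ²+ω_d²) = 237 rad/s and ζ = σ/ω_n = 0.790.
%OS = 100·exp(−πζ/√(1−ζ²)) = 1.74%.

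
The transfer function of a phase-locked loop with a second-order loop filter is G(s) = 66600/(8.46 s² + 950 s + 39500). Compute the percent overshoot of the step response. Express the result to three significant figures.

%OS ≈ 1.08%

Dividing through by 8.46: denominator becomes s² + 112.3 s + 4669.
So ω_n = √4669 = 68.3 rad/s and ζ = 112.3/(2·68.3) = 0.822.
%OS = 100 e^{−πζ/√(1−ζ²)} with ζ = 0.822 gives 1.08%.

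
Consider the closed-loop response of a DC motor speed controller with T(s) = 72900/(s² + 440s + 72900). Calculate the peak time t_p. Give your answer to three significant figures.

Matching coefficients with s² + 2ζω_n s + ω_n² gives ω_n² = 72900 ⇒ ω_n = 270 rad/s, and ζ = 440/(2ω_n) = 0.815.
The damped frequency ω_d = ω_n√(1−ζ²) = 157 rad/s. Then t_p = π/ω_d = 0.0201 s.

t_p ≈ 0.0201 s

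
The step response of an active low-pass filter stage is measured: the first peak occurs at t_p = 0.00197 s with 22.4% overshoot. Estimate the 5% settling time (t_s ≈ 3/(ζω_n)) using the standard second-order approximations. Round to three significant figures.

t_s ≈ 0.00395 s

From the overshoot, ζ = −ln(OS)/√(π²+ln²(OS)) = 0.430.
t_p = π/ω_d ⇒ ω_d = 1590 rad/s; then ω_n = ω_d/√(1−ζ²) = 1770 rad/s.
t_s ≈ 3/(ζω_n) = 3/(0.430·1770) = 0.00395 s.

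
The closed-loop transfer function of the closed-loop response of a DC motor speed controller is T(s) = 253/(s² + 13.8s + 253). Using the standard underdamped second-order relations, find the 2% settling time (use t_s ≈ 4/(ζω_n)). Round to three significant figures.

t_s ≈ 0.580 s

ω_n = √253 = 15.9 rad/s; ζ = 13.8/(2·15.9) = 0.434.
t_s ≈ 4/(ζω_n) = 4/(0.434·15.9) = 0.580 s.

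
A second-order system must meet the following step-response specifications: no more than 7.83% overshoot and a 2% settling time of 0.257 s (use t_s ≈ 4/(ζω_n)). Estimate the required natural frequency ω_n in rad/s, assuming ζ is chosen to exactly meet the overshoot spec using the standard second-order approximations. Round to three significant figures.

ω_n ≈ 24.7 rad/s

ζ = −ln(OS)/√(π² + (ln OS)²). With OS = 0.0783, ln OS = −2.547 and ζ = 2.547/4.044 = 0.630.
Then ω_n = 4/(ζ t_s) = 4/(0.630 × 0.257) = 24.7 rad/s.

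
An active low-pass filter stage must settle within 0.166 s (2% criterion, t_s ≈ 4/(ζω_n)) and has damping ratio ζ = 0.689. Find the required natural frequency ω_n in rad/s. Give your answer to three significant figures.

ω_n ≈ 35.0 rad/s

Rearranging t_s ≈ 4/(ζω_n) gives ω_n = 4/(ζ·t_s) = 4/(0.689 × 0.166) = 35.0 rad/s.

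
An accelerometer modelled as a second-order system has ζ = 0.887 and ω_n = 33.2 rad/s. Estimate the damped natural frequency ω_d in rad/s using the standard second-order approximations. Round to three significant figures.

ω_d ≈ 15.3 rad/s

ω_d = ω_n√(1−ζ²) = 33.2·√0.213 = 15.3 rad/s.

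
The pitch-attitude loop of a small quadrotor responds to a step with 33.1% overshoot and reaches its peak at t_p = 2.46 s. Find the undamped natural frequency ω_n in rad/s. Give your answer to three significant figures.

ω_n ≈ 1.35 rad/s

From the overshoot, ζ = −ln(OS)/√(π²+ln²(OS)) = 0.332.
t_p = π/ω_d ⇒ ω_d = 1.28 rad/s; then ω_n = ω_d/√(1−ζ²) = 1.35 rad/s.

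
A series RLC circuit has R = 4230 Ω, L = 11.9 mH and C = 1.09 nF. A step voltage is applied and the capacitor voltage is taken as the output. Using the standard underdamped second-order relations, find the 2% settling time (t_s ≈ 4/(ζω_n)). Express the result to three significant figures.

t_s ≈ 0.0000225 s

For a series RLC circuit (capacitor voltage as output), ω_n = 1/√(LC) = 1/√(11.9 mH · 1.09 nF) = 278000 rad/s.
ζ = (R/2)·√(C/L) = (4230/2)·√(1.09 nF/11.9 mH) = 0.640.
t_s ≈ 4/(ζω_n) = 0.0000225 s.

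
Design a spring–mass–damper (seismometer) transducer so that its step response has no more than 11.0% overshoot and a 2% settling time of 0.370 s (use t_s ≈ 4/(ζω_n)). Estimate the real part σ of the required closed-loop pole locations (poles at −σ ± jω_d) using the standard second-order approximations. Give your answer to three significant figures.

The settling-time spec alone fixes σ = ζω_n = 4/t_s = 4/0.370 = 10.8.
(Overshoot then fixes ζ = 0.575 and hence ω_d = σ·√(1−ζ²)/ζ = 15.4 rad/s.)

σ ≈ 10.8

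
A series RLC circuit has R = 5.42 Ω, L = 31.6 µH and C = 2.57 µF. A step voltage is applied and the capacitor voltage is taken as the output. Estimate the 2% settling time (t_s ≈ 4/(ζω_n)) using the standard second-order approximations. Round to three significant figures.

For a series RLC circuit (capacitor voltage as output), ω_n = 1/√(LC) = 1/√(31.6 µH · 2.57 µF) = 111000 rad/s.
ζ = (R/2)·√(C/L) = (5.42/2)·√(2.57 µF/31.6 µH) = 0.773.
t_s ≈ 4/(ζω_n) = 0.0000466 s.

t_s ≈ 0.0000466 s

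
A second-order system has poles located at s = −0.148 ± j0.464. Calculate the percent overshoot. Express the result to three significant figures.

%OS ≈ 36.7%

The poles are at −σ ± jω_d with σ = 0.148 and ω_d = 0.464, so ω_n = √(σ²+ω_d²) = 0.487 rad/s and ζ = σ/ω_n = 0.304.
%OS = 100 e^{−πζ/√(1−ζ²)} with ζ = 0.304 gives 36.7%.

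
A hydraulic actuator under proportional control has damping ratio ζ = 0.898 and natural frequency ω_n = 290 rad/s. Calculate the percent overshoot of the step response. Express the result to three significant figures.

%OS ≈ 0.164%

For an underdamped second-order system, %OS = 100·exp(−πζ/√(1−ζ²)).
πζ/√(1−ζ²) = π·0.898/√(1−0.806) = 6.412, so %OS = 100·e^(−6.412) = 0.164%.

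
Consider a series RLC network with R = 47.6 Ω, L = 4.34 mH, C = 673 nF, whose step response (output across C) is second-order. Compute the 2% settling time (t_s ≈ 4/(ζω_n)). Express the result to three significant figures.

t_s ≈ 0.000729 s

For a series RLC circuit (capacitor voltage as output), ω_n = 1/√(LC) = 1/√(4.34 mH · 673 nF) = 18500 rad/s.
ζ = (R/2)·√(C/L) = (47.6/2)·√(673 nF/4.34 mH) = 0.296.
t_s ≈ 4/(ζω_n) = 0.000729 s.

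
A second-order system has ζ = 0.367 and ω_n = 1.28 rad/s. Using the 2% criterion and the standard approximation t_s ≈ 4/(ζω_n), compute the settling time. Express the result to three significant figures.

t_s ≈ 4/(ζω_n) = 4/(0.367 × 1.28) = 8.51 s.

t_s ≈ 8.51 s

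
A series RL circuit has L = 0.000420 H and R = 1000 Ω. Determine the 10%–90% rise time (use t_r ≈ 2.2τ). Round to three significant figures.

t_r ≈ 0.000000924 s

τ = L/R = 0.000420/1000 = 0.000000420 s.
t_r ≈ 2.2τ = 0.000000924 s.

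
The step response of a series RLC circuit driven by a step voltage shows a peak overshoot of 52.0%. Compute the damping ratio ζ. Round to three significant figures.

Inverting the overshoot relation: ζ = |ln 0.520|/√(π² + ln²0.520) = 0.204.

ζ ≈ 0.204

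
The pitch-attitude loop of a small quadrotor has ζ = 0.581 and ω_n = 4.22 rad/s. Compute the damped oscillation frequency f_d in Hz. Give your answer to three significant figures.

f_d ≈ 0.547 Hz

ω_d = ω_n√(1−ζ²) = 4.22·√0.662 = 3.43 rad/s.
f_d = ω_d/(2π) = 0.547 Hz.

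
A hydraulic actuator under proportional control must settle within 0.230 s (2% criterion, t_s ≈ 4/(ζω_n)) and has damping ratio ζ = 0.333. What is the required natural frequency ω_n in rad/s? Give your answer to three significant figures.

Rearranging t_s ≈ 4/(ζω_n) gives ω_n = 4/(ζ·t_s) = 4/(0.333 × 0.230) = 52.2 rad/s.

ω_n ≈ 52.2 rad/s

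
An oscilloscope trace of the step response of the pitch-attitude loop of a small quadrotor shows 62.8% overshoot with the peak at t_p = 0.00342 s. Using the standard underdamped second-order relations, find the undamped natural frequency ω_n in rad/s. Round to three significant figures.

ω_n ≈ 929 rad/s

ζ from %OS: ζ = |ln 0.628|/√(π²+ln²0.628) = 0.146.
t_p = π/ω_d ⇒ ω_d = 919 rad/s; then ω_n = ω_d/√(1−ζ²) = 929 rad/s.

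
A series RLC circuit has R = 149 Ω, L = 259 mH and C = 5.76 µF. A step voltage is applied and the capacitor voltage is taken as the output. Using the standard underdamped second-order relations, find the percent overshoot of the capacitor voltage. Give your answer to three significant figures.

%OS ≈ 30.8%

For a series RLC circuit (capacitor voltage as output), ω_n = 1/√(LC) = 1/√(259 mH · 5.76 µF) = 819 rad/s.
ζ = (R/2)·√(C/L) = (149/2)·√(5.76 µF/259 mH) = 0.351.
%OS = 100·exp(−πζ/√(1−ζ²)) = 30.8%.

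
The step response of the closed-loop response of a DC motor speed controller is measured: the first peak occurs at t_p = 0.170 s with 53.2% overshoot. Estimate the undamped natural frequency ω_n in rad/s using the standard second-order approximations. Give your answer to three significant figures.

ζ from %OS: ζ = |ln 0.532|/√(π²+ln²0.532) = 0.197.
t_p = π/ω_d ⇒ ω_d = 18.5 rad/s; then ω_n = ω_d/√(1−ζ²) = 18.8 rad/s.

ω_n ≈ 18.8 rad/s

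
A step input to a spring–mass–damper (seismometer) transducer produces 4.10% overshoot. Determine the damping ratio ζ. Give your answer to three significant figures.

ζ ≈ 0.713

ζ = −ln(OS)/√(π² + (ln OS)²). With OS = 0.0410, ln OS = −3.194 and ζ = 3.194/4.480 = 0.713.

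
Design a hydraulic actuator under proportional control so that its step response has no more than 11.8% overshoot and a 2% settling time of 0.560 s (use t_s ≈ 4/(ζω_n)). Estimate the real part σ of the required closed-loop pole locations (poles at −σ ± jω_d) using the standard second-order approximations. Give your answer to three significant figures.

σ ≈ 7.14

The settling-time spec alone fixes σ = ζω_n = 4/t_s = 4/0.560 = 7.14.
(Overshoot then fixes ζ = 0.562 and hence ω_d = σ·√(1−ζ²)/ζ = 10.5 rad/s.)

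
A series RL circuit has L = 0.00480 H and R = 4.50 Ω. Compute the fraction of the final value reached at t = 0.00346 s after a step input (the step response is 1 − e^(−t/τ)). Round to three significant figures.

y/y_∞ ≈ 0.961

τ = L/R = 0.00480/4.50 = 0.00107 s.
y(t)/y_∞ = 1 − e^(−t/τ) = 1 − e^(−0.00346/0.00107) = 1 − e^(−3.24) = 0.961.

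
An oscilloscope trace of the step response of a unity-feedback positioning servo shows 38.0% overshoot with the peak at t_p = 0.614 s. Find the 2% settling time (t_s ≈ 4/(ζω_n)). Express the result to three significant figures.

ζ from %OS: ζ = |ln 0.380|/√(π²+ln²0.380) = 0.294.
t_p = π/ω_d ⇒ ω_d = 5.12 rad/s; then ω_n = ω_d/√(1−ζ²) = 5.35 rad/s.
t_s ≈ 4/(ζω_n) = 4/(0.294·5.35) = 2.54 s.

t_s ≈ 2.54 s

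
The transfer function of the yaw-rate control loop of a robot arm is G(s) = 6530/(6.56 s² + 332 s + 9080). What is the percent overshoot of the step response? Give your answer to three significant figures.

Dividing through by 6.56: denominator becomes s² + 50.61 s + 1384.
So ω_n = √1384 = 37.2 rad/s and ζ = 50.61/(2·37.2) = 0.680.
%OS = 100 e^{−πζ/√(1−ζ²)} with ζ = 0.680 gives 5.42%.

%OS ≈ 5.42%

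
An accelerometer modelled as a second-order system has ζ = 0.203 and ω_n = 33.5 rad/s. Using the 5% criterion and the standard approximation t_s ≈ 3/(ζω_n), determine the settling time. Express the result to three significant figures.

t_s ≈ 3/(ζω_n) = 3/(0.203 × 33.5) = 0.441 s.

t_s ≈ 0.441 s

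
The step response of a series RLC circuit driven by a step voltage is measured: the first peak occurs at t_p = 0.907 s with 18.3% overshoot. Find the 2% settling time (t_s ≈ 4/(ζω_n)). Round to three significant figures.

The overshoot fixes ζ = −ln(OS)/√(π²+ln²(OS)) = 0.476.
t_p = π/ω_d ⇒ ω_d = 3.46 rad/s; then ω_n = ω_d/√(1−ζ²) = 3.94 rad/s.
t_s ≈ 4/(ζω_n) = 4/(0.476·3.94) = 2.14 s.

t_s ≈ 2.14 s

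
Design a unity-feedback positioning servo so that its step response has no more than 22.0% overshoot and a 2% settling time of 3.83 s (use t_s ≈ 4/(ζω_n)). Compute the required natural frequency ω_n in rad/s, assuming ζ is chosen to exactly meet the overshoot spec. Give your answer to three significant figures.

Inverting the overshoot relation: ζ = |ln 0.220|/√(π² + ln²0.220) = 0.434.
Then ω_n = 4/(ζ t_s) = 4/(0.434 × 3.83) = 2.41 rad/s.

ω_n ≈ 2.41 rad/s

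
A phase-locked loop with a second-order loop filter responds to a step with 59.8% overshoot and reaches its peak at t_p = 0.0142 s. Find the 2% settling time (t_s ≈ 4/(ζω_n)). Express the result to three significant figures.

t_s ≈ 0.110 s

From the overshoot, ζ = −ln(OS)/√(π²+ln²(OS)) = 0.162.
From t_p = π/ω_d, ω_d = π/0.0142 = 221 rad/s, so ω_n = ω_d/√(1−ζ²) = 224 rad/s.
t_s ≈ 4/(ζω_n) = 4/(0.162·224) = 0.110 s.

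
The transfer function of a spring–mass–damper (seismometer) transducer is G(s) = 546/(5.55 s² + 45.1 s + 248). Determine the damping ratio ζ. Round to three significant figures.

ζ ≈ 0.608

Dividing through by 5.55: denominator becomes s² + 8.126 s + 44.68.
So ω_n = √44.68 = 6.68 rad/s and ζ = 8.126/(2·6.68) = 0.608.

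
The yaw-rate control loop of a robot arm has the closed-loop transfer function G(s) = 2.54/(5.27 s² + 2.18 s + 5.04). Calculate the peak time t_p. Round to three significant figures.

Dividing through by 5.27: denominator becomes s² + 0.4137 s + 0.9564.
So ω_n = √0.9564 = 0.978 rad/s and ζ = 0.4137/(2·0.978) = 0.211.
ω_d = ω_n√(1−ζ²) = 0.956 rad/s. t_p = π/ω_d = 3.29 s.

t_p ≈ 3.29 s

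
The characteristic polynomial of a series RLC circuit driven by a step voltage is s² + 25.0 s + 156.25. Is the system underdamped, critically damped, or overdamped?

critically damped

a² − 4b = 25.0² − 4·156.25 = 0 (repeated real root); the system is critically damped.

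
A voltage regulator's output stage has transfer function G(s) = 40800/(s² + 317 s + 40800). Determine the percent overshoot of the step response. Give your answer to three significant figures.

Comparing the denominator to s² + 2ζω_n s + ω_n²: ω_n = √40800 = 202 rad/s, and 2ζω_n = 317 so ζ = 317/(2·202) = 0.785.
Overshoot: exp(−π·0.785/√(1−0.785²)) = 0.0187, i.e. 1.87%.

%OS ≈ 1.87%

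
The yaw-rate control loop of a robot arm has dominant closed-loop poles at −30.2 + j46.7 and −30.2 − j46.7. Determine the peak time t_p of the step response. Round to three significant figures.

t_p = π/ω_d with ω_d = 46.7 (the imaginary part), so t_p = 0.0673 s.

t_p ≈ 0.0673 s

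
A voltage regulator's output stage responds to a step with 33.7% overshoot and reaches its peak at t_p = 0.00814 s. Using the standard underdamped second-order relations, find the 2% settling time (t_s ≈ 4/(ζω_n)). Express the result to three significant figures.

From the overshoot, ζ = −ln(OS)/√(π²+ln²(OS)) = 0.327.
t_p = π/ω_d ⇒ ω_d = 386 rad/s; then ω_n = ω_d/√(1−ζ²) = 408 rad/s.
t_s ≈ 4/(ζω_n) = 4/(0.327·408) = 0.0299 s.

t_s ≈ 0.0299 s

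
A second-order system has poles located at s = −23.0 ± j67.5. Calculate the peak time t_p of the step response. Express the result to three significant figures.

t_p = π/ω_d with ω_d = 67.5 (the imaginary part), so t_p = 0.0465 s.

t_p ≈ 0.0465 s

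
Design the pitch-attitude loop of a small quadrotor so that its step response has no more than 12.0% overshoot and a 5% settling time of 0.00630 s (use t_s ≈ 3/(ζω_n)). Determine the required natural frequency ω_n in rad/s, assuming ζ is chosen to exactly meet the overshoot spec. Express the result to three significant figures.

Inverting the overshoot relation: ζ = |ln 0.120|/√(π² + ln²0.120) = 0.559.
Then ω_n = 3/(ζ t_s) = 3/(0.559 × 0.00630) = 851 rad/s.

ω_n ≈ 851 rad/s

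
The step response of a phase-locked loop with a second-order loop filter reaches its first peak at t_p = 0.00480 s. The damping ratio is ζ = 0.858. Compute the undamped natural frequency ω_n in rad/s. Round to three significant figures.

Peak time t_p = π/ω_d, so ω_d = π/t_p = π/0.00480 = 654 rad/s.
ω_n = ω_d/√(1−ζ²) = 654/√0.264 = 1270 rad/s.

ω_n ≈ 1270 rad/s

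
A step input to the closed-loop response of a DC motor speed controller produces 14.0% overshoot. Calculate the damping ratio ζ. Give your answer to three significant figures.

Inverting the overshoot relation: ζ = |ln 0.140|/√(π² + ln²0.140) = 0.531.

ζ ≈ 0.531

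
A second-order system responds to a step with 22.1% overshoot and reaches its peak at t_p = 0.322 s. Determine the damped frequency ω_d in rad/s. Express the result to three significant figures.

t_p = π/ω_d, so ω_d = π/0.322 = 9.76 rad/s.

ω_d ≈ 9.76 rad/s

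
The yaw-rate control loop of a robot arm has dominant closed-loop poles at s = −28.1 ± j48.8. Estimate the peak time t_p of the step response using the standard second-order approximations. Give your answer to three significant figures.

t_p ≈ 0.0644 s

t_p = π/ω_d with ω_d = 48.8 (the imaginary part), so t_p = 0.0644 s.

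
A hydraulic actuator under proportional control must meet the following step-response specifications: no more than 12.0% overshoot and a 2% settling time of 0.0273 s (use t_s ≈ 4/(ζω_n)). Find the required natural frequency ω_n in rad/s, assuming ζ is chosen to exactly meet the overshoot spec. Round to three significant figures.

ζ = −ln(OS)/√(π² + (ln OS)²). With OS = 0.120, ln OS = −2.120 and ζ = 2.120/3.790 = 0.559.
From t_s ≈ 4/(ζω_n): ω_n = 4/(ζ·t_s) = 4/(0.559·0.0273) = 262 rad/s.

ω_n ≈ 262 rad/s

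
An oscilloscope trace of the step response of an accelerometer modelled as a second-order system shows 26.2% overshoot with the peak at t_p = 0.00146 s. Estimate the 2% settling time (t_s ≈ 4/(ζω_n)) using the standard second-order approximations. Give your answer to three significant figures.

The overshoot fixes ζ = −ln(OS)/√(π²+ln²(OS)) = 0.392.
From t_p = π/ω_d, ω_d = π/0.00146 = 2150 rad/s, so ω_n = ω_d/√(1−ζ²) = 2340 rad/s.
t_s ≈ 4/(ζω_n) = 4/(0.392·2340) = 0.00436 s.

t_s ≈ 0.00436 s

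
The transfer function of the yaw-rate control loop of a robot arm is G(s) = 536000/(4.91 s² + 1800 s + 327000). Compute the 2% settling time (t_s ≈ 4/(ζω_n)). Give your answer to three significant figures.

Dividing through by 4.91: denominator becomes s² + 366.6 s + 66600.
So ω_n = √66600 = 258 rad/s and ζ = 366.6/(2·258) = 0.710.
t_s ≈ 4/(ζω_n) = 0.0218 s.

t_s ≈ 0.0218 s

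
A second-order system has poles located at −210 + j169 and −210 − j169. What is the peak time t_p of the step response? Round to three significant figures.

t_p = π/ω_d with ω_d = 169 (the imaginary part), so t_p = 0.0186 s.

t_p ≈ 0.0186 s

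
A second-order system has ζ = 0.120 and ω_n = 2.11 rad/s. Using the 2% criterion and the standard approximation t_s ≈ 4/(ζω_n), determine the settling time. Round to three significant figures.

t_s ≈ 15.8 s

t_s ≈ 4/(ζω_n) = 4/(0.120 × 2.11) = 15.8 s.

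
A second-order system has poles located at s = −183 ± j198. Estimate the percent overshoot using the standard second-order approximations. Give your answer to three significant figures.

%OS ≈ 5.48%

With σ = 183, ω_d = 198: ω_n = √(σ²+ω_d²) = 270 rad/s, ζ = σ/ω_n = 0.679.
Overshoot: exp(−π·0.679/√(1−0.679²)) = 0.0548, i.e. 5.48%.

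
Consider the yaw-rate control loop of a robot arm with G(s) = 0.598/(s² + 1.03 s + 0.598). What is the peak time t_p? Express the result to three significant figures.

Matching coefficients with s² + 2ζω_n s + ω_n² gives ω_n² = 0.598 ⇒ ω_n = 0.773 rad/s, and ζ = 1.03/(2ω_n) = 0.666.
ω_d = 0.773·√(1 − 0.666²) = 0.577 rad/s. Then t_p = π/ω_d = 5.45 s.

t_p ≈ 5.45 s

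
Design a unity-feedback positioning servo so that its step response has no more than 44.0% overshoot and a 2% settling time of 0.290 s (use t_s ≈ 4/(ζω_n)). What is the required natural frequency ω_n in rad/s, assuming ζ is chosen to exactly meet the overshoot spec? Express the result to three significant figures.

Inverting the overshoot relation: ζ = |ln 0.440|/√(π² + ln²0.440) = 0.253.
Then ω_n = 4/(ζ t_s) = 4/(0.253 × 0.290) = 54.6 rad/s.

ω_n ≈ 54.6 rad/s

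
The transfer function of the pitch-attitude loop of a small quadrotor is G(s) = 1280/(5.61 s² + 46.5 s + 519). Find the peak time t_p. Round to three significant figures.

Dividing through by 5.61: denominator becomes s² + 8.289 s + 92.51.
So ω_n = √92.51 = 9.62 rad/s and ζ = 8.289/(2·9.62) = 0.431.
ω_d = ω_n√(1−ζ²) = 8.68 rad/s. t_p = π/ω_d = 0.362 s.

t_p ≈ 0.362 s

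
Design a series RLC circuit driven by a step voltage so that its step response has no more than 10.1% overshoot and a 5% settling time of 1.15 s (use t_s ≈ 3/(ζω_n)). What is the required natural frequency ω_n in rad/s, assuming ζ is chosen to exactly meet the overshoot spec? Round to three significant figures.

ω_n ≈ 4.43 rad/s

From %OS = 100·exp(−πζ/√(1−ζ²)), invert to get ζ = −ln(OS)/√(π² + ln²(OS)) with OS = 0.101.
−ln 0.101 = 2.293, so ζ = 2.293/√(π² + 5.256) = 0.589.
From t_s ≈ 3/(ζω_n): ω_n = 3/(ζ·t_s) = 3/(0.589·1.15) = 4.43 rad/s.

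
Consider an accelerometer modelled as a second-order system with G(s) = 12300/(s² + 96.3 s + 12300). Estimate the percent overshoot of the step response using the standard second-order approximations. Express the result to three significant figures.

%OS ≈ 22.0%

Comparing the denominator to s² + 2ζω_n s + ω_n²: ω_n = √12300 = 111 rad/s, and 2ζω_n = 96.3 so ζ = 96.3/(2·111) = 0.434.
%OS = 100 e^{−πζ/√(1−ζ²)} with ζ = 0.434 gives 22.0%.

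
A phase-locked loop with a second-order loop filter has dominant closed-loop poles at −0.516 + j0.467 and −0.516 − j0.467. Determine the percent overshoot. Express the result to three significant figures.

%OS ≈ 3.11%

The poles are at −σ ± jω_d with σ = 0.516 and ω_d = 0.467, so ω_n = √(σ²+ω_d²) = 0.696 rad/s and ζ = σ/ω_n = 0.741.
%OS = 100·exp(−πζ/√(1−ζ²)) = 3.11%.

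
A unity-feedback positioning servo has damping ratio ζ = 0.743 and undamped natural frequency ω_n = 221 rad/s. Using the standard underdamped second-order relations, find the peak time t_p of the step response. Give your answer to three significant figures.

The damped frequency is ω_d = ω_n√(1−ζ²) = 221·√(1−0.552) = 148 rad/s.
Peak time t_p = π/ω_d = π/148 = 0.0212 s.

t_p ≈ 0.0212 s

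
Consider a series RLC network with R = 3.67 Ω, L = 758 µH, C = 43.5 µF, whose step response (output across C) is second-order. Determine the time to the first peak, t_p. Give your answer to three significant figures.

t_p ≈ 0.000635 s

For a series RLC circuit (capacitor voltage as output), ω_n = 1/√(LC) = 1/√(758 µH · 43.5 µF) = 5510 rad/s.
ζ = (R/2)·√(C/L) = (3.67/2)·√(43.5 µF/758 µH) = 0.440.
ω_d = 5510·√(1 − 0.440²) = 4950 rad/s. t_p = π/ω_d = 0.000635 s.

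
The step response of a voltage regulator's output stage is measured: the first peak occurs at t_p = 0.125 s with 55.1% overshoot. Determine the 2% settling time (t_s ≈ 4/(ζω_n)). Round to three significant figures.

ζ from %OS: ζ = |ln 0.551|/√(π²+ln²0.551) = 0.186.
t_p = π/ω_d ⇒ ω_d = 25.1 rad/s; then ω_n = ω_d/√(1−ζ²) = 25.6 rad/s.
t_s ≈ 4/(ζω_n) = 4/(0.186·25.6) = 0.839 s.

t_s ≈ 0.839 s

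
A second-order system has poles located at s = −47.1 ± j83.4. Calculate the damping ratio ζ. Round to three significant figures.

The poles are at −σ ± jω_d with σ = 47.1 and ω_d = 83.4, so ω_n = √(σ²+ω_d²) = 95.8 rad/s and ζ = σ/ω_n = 0.492.

ζ ≈ 0.492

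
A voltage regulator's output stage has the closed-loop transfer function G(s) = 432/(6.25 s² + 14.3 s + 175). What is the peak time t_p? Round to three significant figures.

t_p ≈ 0.608 s

Dividing through by 6.25: denominator becomes s² + 2.288 s + 28.00.
So ω_n = √28.00 = 5.29 rad/s and ζ = 2.288/(2·5.29) = 0.216.
ω_d = ω_n√(1−ζ²) = 5.17 rad/s. t_p = π/ω_d = 0.608 s.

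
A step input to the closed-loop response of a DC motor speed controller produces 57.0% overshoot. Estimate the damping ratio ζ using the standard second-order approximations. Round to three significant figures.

Inverting the overshoot relation: ζ = |ln 0.570|/√(π² + ln²0.570) = 0.176.

ζ ≈ 0.176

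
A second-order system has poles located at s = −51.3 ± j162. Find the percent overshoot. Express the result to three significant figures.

With σ = 51.3, ω_d = 162: ω_n = √(σ²+ω_d²) = 170 rad/s, ζ = σ/ω_n = 0.302.
%OS = 100 e^{−πζ/√(1−ζ²)} with ζ = 0.302 gives 37.0%.

%OS ≈ 37.0%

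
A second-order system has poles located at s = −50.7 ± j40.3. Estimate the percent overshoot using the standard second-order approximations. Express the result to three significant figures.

%OS ≈ 1.92%

With σ = 50.7, ω_d = 40.3: ω_n = √(σ²+ω_d²) = 64.8 rad/s, ζ = σ/ω_n = 0.783.
%OS = 100 e^{−πζ/√(1−ζ²)} with ζ = 0.783 gives 1.92%.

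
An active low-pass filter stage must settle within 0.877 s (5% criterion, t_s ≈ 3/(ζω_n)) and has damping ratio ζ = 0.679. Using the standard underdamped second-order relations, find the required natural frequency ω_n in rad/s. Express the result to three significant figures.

Rearranging t_s ≈ 3/(ζω_n) gives ω_n = 3/(ζ·t_s) = 3/(0.679 × 0.877) = 5.04 rad/s.

ω_n ≈ 5.04 rad/s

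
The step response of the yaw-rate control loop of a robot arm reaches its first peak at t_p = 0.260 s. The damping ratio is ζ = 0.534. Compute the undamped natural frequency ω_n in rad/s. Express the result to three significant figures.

Peak time t_p = π/ω_d, so ω_d = π/t_p = π/0.260 = 12.1 rad/s.
ω_n = ω_d/√(1−ζ²) = 12.1/√0.715 = 14.3 rad/s.

ω_n ≈ 14.3 rad/s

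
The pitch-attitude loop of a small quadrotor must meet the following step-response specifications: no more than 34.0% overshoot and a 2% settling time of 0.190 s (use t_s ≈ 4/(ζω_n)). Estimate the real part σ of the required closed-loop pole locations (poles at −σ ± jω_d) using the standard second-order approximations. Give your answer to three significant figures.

σ ≈ 21.1

The settling-time spec alone fixes σ = ζω_n = 4/t_s = 4/0.190 = 21.1.
(Overshoot then fixes ζ = 0.325 and hence ω_d = σ·√(1−ζ²)/ζ = 61.3 rad/s.)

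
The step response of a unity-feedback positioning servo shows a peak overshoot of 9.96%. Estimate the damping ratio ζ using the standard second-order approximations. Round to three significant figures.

ζ ≈ 0.592

ζ = −ln(OS)/√(π² + (ln OS)²). With OS = 0.0996, ln OS = −2.307 and ζ = 2.307/3.897 = 0.592.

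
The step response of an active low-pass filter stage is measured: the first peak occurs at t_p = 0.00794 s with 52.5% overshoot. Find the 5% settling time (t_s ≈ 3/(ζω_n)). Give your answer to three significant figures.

t_s ≈ 0.0370 s

The overshoot fixes ζ = −ln(OS)/√(π²+ln²(OS)) = 0.201.
From t_p = π/ω_d, ω_d = π/0.00794 = 396 rad/s, so ω_n = ω_d/√(1−ζ²) = 404 rad/s.
t_s ≈ 3/(ζω_n) = 3/(0.201·404) = 0.0370 s.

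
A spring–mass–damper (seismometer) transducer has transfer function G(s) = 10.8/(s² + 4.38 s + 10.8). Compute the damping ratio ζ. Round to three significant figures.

ζ ≈ 0.666

Matching coefficients with s² + 2ζω_n s + ω_n² gives ω_n² = 10.8 ⇒ ω_n = 3.29 rad/s, and ζ = 4.38/(2ω_n) = 0.666.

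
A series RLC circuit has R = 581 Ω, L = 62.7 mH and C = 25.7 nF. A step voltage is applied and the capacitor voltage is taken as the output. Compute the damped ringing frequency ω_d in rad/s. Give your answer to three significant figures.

For a series RLC circuit (capacitor voltage as output), ω_n = 1/√(LC) = 1/√(62.7 mH · 25.7 nF) = 24900 rad/s.
ζ = (R/2)·√(C/L) = (581/2)·√(25.7 nF/62.7 mH) = 0.186.
ω_d = 24900·√(1 − 0.186²) = 24500 rad/s.

ω_d ≈ 24500 rad/s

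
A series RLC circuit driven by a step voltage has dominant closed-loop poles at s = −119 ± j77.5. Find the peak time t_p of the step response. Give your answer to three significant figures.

t_p ≈ 0.0405 s

t_p = π/ω_d with ω_d = 77.5 (the imaginary part), so t_p = 0.0405 s.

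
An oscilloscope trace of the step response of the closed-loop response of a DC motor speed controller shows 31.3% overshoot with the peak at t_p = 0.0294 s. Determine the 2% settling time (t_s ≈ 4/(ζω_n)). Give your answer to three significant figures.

ζ from %OS: ζ = |ln 0.313|/√(π²+ln²0.313) = 0.347.
From t_p = π/ω_d, ω_d = π/0.0294 = 107 rad/s, so ω_n = ω_d/√(1−ζ²) = 114 rad/s.
t_s ≈ 4/(ζω_n) = 4/(0.347·114) = 0.101 s.

t_s ≈ 0.101 s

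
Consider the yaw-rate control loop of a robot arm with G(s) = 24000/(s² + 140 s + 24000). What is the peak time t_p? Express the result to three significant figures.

Comparing the denominator to s² + 2ζω_n s + ω_n²: ω_n = √24000 = 155 rad/s, and 2ζω_n = 140 so ζ = 140/(2·155) = 0.452.
ω_d = ω_n√(1−ζ²) = 138 rad/s. Then t_p = π/ω_d = 0.0227 s.

t_p ≈ 0.0227 s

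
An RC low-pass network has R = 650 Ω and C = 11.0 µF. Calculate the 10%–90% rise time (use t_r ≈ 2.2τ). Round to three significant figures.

t_r ≈ 0.0157 s

τ = RC = 650 × 11.0 µF = 0.00715 s.
t_r ≈ 2.2τ = 0.0157 s.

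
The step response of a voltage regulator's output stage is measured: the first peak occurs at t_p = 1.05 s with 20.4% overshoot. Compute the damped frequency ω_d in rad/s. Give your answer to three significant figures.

ω_d ≈ 2.99 rad/s

t_p = π/ω_d, so ω_d = π/1.05 = 2.99 rad/s.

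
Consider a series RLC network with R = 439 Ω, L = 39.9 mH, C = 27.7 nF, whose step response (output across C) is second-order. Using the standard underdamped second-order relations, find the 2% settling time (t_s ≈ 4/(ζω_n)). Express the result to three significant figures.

t_s ≈ 0.000727 s

For a series RLC circuit (capacitor voltage as output), ω_n = 1/√(LC) = 1/√(39.9 mH · 27.7 nF) = 30100 rad/s.
ζ = (R/2)·√(C/L) = (439/2)·√(27.7 nF/39.9 mH) = 0.183.
t_s ≈ 4/(ζω_n) = 0.000727 s.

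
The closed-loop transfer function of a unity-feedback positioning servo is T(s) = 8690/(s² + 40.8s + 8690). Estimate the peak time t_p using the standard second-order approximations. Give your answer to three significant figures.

ω_n = √8690 = 93.2 rad/s; ζ = 40.8/(2·93.2) = 0.219.
The damped frequency ω_d = ω_n√(1−ζ²) = 91.0 rad/s. Then t_p = π/ω_d = 0.0345 s.

t_p ≈ 0.0345 s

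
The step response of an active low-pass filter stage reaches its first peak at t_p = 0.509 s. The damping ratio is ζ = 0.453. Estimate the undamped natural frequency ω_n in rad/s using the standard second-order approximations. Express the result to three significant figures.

ω_n ≈ 6.92 rad/s

Peak time t_p = π/ω_d, so ω_d = π/t_p = π/0.509 = 6.17 rad/s.
ω_n = ω_d/√(1−ζ²) = 6.17/√0.795 = 6.92 rad/s.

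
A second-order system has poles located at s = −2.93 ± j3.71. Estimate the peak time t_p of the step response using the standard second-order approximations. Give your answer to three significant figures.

t_p = π/ω_d with ω_d = 3.71 (the imaginary part), so t_p = 0.847 s.

t_p ≈ 0.847 s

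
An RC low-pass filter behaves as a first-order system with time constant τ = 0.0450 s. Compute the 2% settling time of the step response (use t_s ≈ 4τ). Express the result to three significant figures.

t_s ≈ 4τ = 0.180 s.

t_s ≈ 0.180 s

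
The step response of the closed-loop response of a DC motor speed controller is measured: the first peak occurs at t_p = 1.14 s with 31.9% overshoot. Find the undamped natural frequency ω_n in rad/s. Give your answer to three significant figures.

ω_n ≈ 2.93 rad/s

The overshoot fixes ζ = −ln(OS)/√(π²+ln²(OS)) = 0.342.
From t_p = π/ω_d, ω_d = π/1.14 = 2.76 rad/s, so ω_n = ω_d/√(1−ζ²) = 2.93 rad/s.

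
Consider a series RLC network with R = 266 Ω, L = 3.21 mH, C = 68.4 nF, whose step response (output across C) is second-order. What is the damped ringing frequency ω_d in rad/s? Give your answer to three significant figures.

ω_d ≈ 53300 rad/s

For a series RLC circuit (capacitor voltage as output), ω_n = 1/√(LC) = 1/√(3.21 mH · 68.4 nF) = 67500 rad/s.
ζ = (R/2)·√(C/L) = (266/2)·√(68.4 nF/3.21 mH) = 0.614.
The damped frequency ω_d = ω_n√(1−ζ²) = 53300 rad/s.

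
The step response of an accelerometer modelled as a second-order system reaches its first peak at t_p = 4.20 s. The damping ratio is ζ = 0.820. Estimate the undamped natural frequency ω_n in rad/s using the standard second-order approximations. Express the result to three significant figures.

Peak time t_p = π/ω_d, so ω_d = π/t_p = π/4.20 = 0.748 rad/s.
ω_n = ω_d/√(1−ζ²) = 0.748/√0.328 = 1.31 rad/s.

ω_n ≈ 1.31 rad/s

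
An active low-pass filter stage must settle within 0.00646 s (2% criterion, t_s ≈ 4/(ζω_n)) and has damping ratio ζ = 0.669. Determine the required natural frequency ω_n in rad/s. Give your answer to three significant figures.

ω_n ≈ 926 rad/s

Rearranging t_s ≈ 4/(ζω_n) gives ω_n = 4/(ζ·t_s) = 4/(0.669 × 0.00646) = 926 rad/s.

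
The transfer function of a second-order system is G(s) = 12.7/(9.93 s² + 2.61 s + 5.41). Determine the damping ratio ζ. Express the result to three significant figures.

Dividing through by 9.93: denominator becomes s² + 0.2628 s + 0.5448.
So ω_n = √0.5448 = 0.738 rad/s and ζ = 0.2628/(2·0.738) = 0.178.

ζ ≈ 0.178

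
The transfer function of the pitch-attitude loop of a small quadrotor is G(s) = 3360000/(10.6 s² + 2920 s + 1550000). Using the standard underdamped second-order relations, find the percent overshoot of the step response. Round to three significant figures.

Dividing through by 10.6: denominator becomes s² + 275.5 s + 146200.
So ω_n = √146200 = 382 rad/s and ζ = 275.5/(2·382) = 0.360.
%OS = 100 e^{−πζ/√(1−ζ²)} with ζ = 0.360 gives 29.7%.

%OS ≈ 29.7%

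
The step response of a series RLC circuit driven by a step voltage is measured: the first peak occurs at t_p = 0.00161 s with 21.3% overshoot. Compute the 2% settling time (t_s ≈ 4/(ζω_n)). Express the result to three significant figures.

From the overshoot, ζ = −ln(OS)/√(π²+ln²(OS)) = 0.442.
t_p = π/ω_d ⇒ ω_d = 1950 rad/s; then ω_n = ω_d/√(1−ζ²) = 2170 rad/s.
t_s ≈ 4/(ζω_n) = 4/(0.442·2170) = 0.00416 s.

t_s ≈ 0.00416 s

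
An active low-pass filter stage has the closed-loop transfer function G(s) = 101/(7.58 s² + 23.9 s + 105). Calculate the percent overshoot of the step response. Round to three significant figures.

Dividing through by 7.58: denominator becomes s² + 3.153 s + 13.85.
So ω_n = √13.85 = 3.72 rad/s and ζ = 3.153/(2·3.72) = 0.424.
%OS = 100 e^{−πζ/√(1−ζ²)} with ζ = 0.424 gives 23.0%.

%OS ≈ 23.0%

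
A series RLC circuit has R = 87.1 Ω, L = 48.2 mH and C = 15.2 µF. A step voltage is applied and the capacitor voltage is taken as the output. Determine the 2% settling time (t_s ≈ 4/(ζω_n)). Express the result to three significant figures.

For a series RLC circuit (capacitor voltage as output), ω_n = 1/√(LC) = 1/√(48.2 mH · 15.2 µF) = 1170 rad/s.
ζ = (R/2)·√(C/L) = (87.1/2)·√(15.2 µF/48.2 mH) = 0.773.
t_s ≈ 4/(ζω_n) = 0.00443 s.

t_s ≈ 0.00443 s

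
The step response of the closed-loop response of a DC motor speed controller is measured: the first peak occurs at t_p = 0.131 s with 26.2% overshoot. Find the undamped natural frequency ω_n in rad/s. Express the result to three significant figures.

The overshoot fixes ζ = −ln(OS)/√(π²+ln²(OS)) = 0.392.
t_p = π/ω_d ⇒ ω_d = 24.0 rad/s; then ω_n = ω_d/√(1−ζ²) = 26.1 rad/s.

ω_n ≈ 26.1 rad/s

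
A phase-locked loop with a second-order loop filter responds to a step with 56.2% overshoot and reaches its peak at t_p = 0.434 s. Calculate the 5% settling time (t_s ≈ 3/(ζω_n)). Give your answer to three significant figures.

From the overshoot, ζ = −ln(OS)/√(π²+ln²(OS)) = 0.180.
t_p = π/ω_d ⇒ ω_d = 7.24 rad/s; then ω_n = ω_d/√(1−ζ²) = 7.36 rad/s.
t_s ≈ 3/(ζω_n) = 3/(0.180·7.36) = 2.26 s.

t_s ≈ 2.26 s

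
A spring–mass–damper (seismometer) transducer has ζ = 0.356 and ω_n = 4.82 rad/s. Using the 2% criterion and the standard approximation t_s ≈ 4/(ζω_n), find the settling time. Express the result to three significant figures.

t_s ≈ 2.33 s

t_s ≈ 4/(ζω_n) = 4/(0.356 × 4.82) = 2.33 s.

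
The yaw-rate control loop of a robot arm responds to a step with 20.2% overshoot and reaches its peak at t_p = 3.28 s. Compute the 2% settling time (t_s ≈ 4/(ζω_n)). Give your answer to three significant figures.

The overshoot fixes ζ = −ln(OS)/√(π²+ln²(OS)) = 0.454.
From t_p = π/ω_d, ω_d = π/3.28 = 0.958 rad/s, so ω_n = ω_d/√(1−ζ²) = 1.07 rad/s.
t_s ≈ 4/(ζω_n) = 4/(0.454·1.07) = 8.20 s.

t_s ≈ 8.20 s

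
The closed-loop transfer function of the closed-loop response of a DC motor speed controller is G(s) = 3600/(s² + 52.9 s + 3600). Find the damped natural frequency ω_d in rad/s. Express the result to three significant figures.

ω_d ≈ 53.9 rad/s

Matching coefficients with s² + 2ζω_n s + ω_n² gives ω_n² = 3600 ⇒ ω_n = 60.0 rad/s, and ζ = 52.9/(2ω_n) = 0.441.
ω_d = ω_n√(1−ζ²) = 53.9 rad/s.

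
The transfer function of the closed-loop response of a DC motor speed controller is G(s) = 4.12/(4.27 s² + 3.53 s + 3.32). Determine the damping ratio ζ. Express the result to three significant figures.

Dividing through by 4.27: denominator becomes s² + 0.8267 s + 0.7775.
So ω_n = √0.7775 = 0.882 rad/s and ζ = 0.8267/(2·0.882) = 0.469.

ζ ≈ 0.469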